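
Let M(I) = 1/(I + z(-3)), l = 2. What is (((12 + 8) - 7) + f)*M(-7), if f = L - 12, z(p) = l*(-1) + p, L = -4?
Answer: ¼ ≈ 0.25000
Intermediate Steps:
z(p) = -2 + p (z(p) = 2*(-1) + p = -2 + p)
M(I) = 1/(-5 + I) (M(I) = 1/(I + (-2 - 3)) = 1/(I - 5) = 1/(-5 + I))
f = -16 (f = -4 - 12 = -16)
(((12 + 8) - 7) + f)*M(-7) = (((12 + 8) - 7) - 16)/(-5 - 7) = ((20 - 7) - 16)/(-12) = (13 - 16)*(-1/12) = -3*(-1/12) = ¼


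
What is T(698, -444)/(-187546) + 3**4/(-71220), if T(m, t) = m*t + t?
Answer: 3101427/1875460 ≈ 1.6537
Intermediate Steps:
T(m, t) = t + m*t
T(698, -444)/(-187546) + 3**4/(-71220) = -444*(1 + 698)/(-187546) + 3**4/(-71220) = -444*699*(-1/187546) + 81*(-1/71220) = -310356*(-1/187546) - 27/23740 = 155178/93773 - 27/23740 = 3101427/1875460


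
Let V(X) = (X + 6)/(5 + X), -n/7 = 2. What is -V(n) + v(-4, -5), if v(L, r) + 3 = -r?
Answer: 10/9 ≈ 1.1111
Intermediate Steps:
n = -14 (n = -7*2 = -14)
v(L, r) = -3 - r
V(X) = (6 + X)/(5 + X)
-V(n) + v(-4, -5) = -(6 - 14)/(5 - 14) + (-3 - 1*(-5)) = -(-8)/(-9) + (-3 + 5) = -(-1)*(-8)/9 + 2 = -1*8/9 + 2 = -8/9 + 2 = 10/9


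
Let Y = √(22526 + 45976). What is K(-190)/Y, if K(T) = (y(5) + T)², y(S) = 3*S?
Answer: 4375*√1398/1398 ≈ 117.01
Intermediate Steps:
Y = 7*√1398 (Y = √68502 = 7*√1398 ≈ 261.73)
K(T) = (15 + T)² (K(T) = (3*5 + T)² = (15 + T)²)
K(-190)/Y = (15 - 190)²/((7*√1398)) = (-175)²*(√1398/9786) = 30625*(√1398/9786) = 4375*√1398/1398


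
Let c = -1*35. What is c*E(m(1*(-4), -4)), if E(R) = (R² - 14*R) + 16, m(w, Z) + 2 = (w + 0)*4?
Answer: -20720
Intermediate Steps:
m(w, Z) = -2 + 4*w (m(w, Z) = -2 + (w + 0)*4 = -2 + w*4 = -2 + 4*w)
E(R) = 16 + R² - 14*R
c = -35
c*E(m(1*(-4), -4)) = -35*(16 + (-2 + 4*(1*(-4)))² - 14*(-2 + 4*(1*(-4)))) = -35*(16 + (-2 + 4*(-4))² - 14*(-2 + 4*(-4))) = -35*(16 + (-2 - 16)² - 14*(-2 - 16)) = -35*(16 + (-18)² - 14*(-18)) = -35*(16 + 324 + 252) = -35*592 = -20720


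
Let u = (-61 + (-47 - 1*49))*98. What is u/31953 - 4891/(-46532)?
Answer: -559659229/1486836996 ≈ -0.37641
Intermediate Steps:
u = -15386 (u = (-61 + (-47 - 49))*98 = (-61 - 96)*98 = -157*98 = -15386)
u/31953 - 4891/(-46532) = -15386/31953 - 4891/(-46532) = -15386*1/31953 - 4891*(-1/46532) = -15386/31953 + 4891/46532 = -559659229/1486836996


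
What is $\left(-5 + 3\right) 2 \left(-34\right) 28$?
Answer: $3808$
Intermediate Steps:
$\left(-5 + 3\right) 2 \left(-34\right) 28 = \left(-2\right) 2 \left(-34\right) 28 = \left(-4\right) \left(-34\right) 28 = 136 \cdot 28 = 3808$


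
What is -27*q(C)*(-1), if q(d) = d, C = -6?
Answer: -162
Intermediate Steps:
-27*q(C)*(-1) = -27*(-6)*(-1) = 162*(-1) = -162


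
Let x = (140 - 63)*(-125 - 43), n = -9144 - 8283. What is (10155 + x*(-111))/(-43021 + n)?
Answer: -1446051/60448 ≈ -23.922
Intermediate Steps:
n = -17427
x = -12936 (x = 77*(-168) = -12936)
(10155 + x*(-111))/(-43021 + n) = (10155 - 12936*(-111))/(-43021 - 17427) = (10155 + 1435896)/(-60448) = 1446051*(-1/60448) = -1446051/60448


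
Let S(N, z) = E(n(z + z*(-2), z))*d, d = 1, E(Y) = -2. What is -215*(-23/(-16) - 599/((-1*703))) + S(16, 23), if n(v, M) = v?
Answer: -5559391/11248 ≈ -494.26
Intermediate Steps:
S(N, z) = -2 (S(N, z) = -2*1 = -2)
-215*(-23/(-16) - 599/((-1*703))) + S(16, 23) = -215*(-23/(-16) - 599/((-1*703))) - 2 = -215*(-23*(-1/16) - 599/(-703)) - 2 = -215*(23/16 - 599*(-1/703)) - 2 = -215*(23/16 + 599/703) - 2 = -215*25753/11248 - 2 = -5536895/11248 - 2 = -5559391/11248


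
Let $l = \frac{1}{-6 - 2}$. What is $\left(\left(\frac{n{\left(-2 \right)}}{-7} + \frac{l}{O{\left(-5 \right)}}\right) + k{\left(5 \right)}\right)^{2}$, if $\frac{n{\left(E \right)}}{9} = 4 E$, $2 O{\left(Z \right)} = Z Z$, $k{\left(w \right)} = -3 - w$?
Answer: $\frac{2537649}{490000} \approx 5.1789$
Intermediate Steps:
$l = - \frac{1}{8}$ ($l = \frac{1}{-8} = - \frac{1}{8} \approx -0.125$)
$O{\left(Z \right)} = \frac{Z^{2}}{2}$ ($O{\left(Z \right)} = \frac{Z Z}{2} = \frac{Z^{2}}{2}$)
$n{\left(E \right)} = 36 E$ ($n{\left(E \right)} = 9 \cdot 4 E = 36 E$)
$\left(\left(\frac{n{\left(-2 \right)}}{-7} + \frac{l}{O{\left(-5 \right)}}\right) + k{\left(5 \right)}\right)^{2} = \left(\left(\frac{36 \left(-2\right)}{-7} - \frac{1}{8 \frac{\left(-5\right)^{2}}{2}}\right) - 8\right)^{2} = \left(\left(\left(-72\right) \left(- \frac{1}{7}\right) - \frac{1}{8 \cdot \frac{1}{2} \cdot 25}\right) - 8\right)^{2} = \left(\left(\frac{72}{7} - \frac{1}{8 \cdot \frac{25}{2}}\right) - 8\right)^{2} = \left(\left(\frac{72}{7} - \frac{1}{100}\right) - 8\right)^{2} = \left(\frac{7193}{700} - 8\right)^{2} = \left(\frac{1593}{700}\right)^{2} = \frac{2537649}{490000}$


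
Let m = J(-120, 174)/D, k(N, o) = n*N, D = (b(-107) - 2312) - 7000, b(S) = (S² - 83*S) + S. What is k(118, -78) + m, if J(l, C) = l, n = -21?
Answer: -9012526/3637 ≈ -2478.0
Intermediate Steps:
b(S) = S² - 82*S
D = 10911 (D = (-107*(-82 - 107) - 2312) - 7000 = (-107*(-189) - 2312) - 7000 = (20223 - 2312) - 7000 = 17911 - 7000 = 10911)
k(N, o) = -21*N
m = -40/3637 (m = -120/10911 = -120*1/10911 = -40/3637 ≈ -0.010998)
k(118, -78) + m = -21*118 - 40/3637 = -2478 - 40/3637 = -9012526/3637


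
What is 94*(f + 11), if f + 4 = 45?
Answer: 4888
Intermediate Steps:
f = 41 (f = -4 + 45 = 41)
94*(f + 11) = 94*(41 + 11) = 94*52 = 4888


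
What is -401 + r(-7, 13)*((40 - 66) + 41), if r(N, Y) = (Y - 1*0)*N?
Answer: -1766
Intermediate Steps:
r(N, Y) = N*Y (r(N, Y) = (Y + 0)*N = Y*N = N*Y)
-401 + r(-7, 13)*((40 - 66) + 41) = -401 + (-7*13)*((40 - 66) + 41) = -401 - 91*(-26 + 41) = -401 - 91*15 = -401 - 1365 = -1766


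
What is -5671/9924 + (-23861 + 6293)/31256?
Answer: -43949701/38773068 ≈ -1.1335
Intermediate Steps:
-5671/9924 + (-23861 + 6293)/31256 = -5671*1/9924 - 17568*1/31256 = -5671/9924 - 2196/3907 = -43949701/38773068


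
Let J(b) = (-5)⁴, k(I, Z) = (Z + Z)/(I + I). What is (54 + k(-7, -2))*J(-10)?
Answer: 237500/7 ≈ 33929.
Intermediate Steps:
k(I, Z) = Z/I (k(I, Z) = (2*Z)/((2*I)) = (2*Z)*(1/(2*I)) = Z/I)
J(b) = 625
(54 + k(-7, -2))*J(-10) = (54 - 2/(-7))*625 = (54 - 2*(-⅐))*625 = (54 + 2/7)*625 = (380/7)*625 = 237500/7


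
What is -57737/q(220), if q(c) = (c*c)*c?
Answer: -57737/10648000 ≈ -0.0054223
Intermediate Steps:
q(c) = c**3 (q(c) = c**2*c = c**3)
-57737/q(220) = -57737/(220**3) = -57737/10648000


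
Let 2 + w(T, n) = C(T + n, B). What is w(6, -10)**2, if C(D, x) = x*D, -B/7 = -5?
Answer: 20164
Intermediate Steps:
B = 35 (B = -7*(-5) = 35)
C(D, x) = D*x
w(T, n) = -2 + 35*T + 35*n (w(T, n) = -2 + (T + n)*35 = -2 + (35*T + 35*n) = -2 + 35*T + 35*n)
w(6, -10)**2 = (-2 + 35*6 + 35*(-10))**2 = (-2 + 210 - 350)**2 = (-142)**2 = 20164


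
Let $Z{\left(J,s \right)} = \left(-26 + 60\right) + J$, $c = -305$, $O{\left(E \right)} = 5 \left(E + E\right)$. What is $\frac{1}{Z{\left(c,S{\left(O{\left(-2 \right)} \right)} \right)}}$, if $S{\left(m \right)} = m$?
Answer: $- \frac{1}{271} \approx -0.00369$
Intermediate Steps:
$O{\left(E \right)} = 10 E$ ($O{\left(E \right)} = 5 \cdot 2 E = 10 E$)
$Z{\left(J,s \right)} = 34 + J$
$\frac{1}{Z{\left(c,S{\left(O{\left(-2 \right)} \right)} \right)}} = \frac{1}{34 - 305} = \frac{1}{-271} = - \frac{1}{271}$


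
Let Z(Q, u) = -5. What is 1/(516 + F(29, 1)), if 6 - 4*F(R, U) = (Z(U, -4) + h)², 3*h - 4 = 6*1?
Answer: 36/18605 ≈ 0.0019350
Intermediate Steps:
h = 10/3 (h = 4/3 + (6*1)/3 = 4/3 + (⅓)*6 = 4/3 + 2 = 10/3 ≈ 3.3333)
F(R, U) = 29/36 (F(R, U) = 3/2 - (-5 + 10/3)²/4 = 3/2 - (-5/3)²/4 = 3/2 - ¼*25/9 = 3/2 - 25/36 = 29/36)
1/(516 + F(29, 1)) = 1/(516 + 29/36) = 1/(18605/36) = 36/18605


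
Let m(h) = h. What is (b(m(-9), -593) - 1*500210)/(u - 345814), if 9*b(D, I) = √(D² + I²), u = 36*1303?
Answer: 250105/149453 - √351730/2690154 ≈ 1.6732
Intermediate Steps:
u = 46908
b(D, I) = √(D² + I²)/9
(b(m(-9), -593) - 1*500210)/(u - 345814) = (√((-9)² + (-593)²)/9 - 1*500210)/(46908 - 345814) = (√(81 + 351649)/9 - 500210)/(-298906) = (√351730/9 - 500210)*(-1/298906) = (-500210 + √351730/9)*(-1/298906) = 250105/149453 - √351730/2690154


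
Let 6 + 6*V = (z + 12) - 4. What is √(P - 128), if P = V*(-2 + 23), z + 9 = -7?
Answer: I*√177 ≈ 13.304*I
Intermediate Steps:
z = -16 (z = -9 - 7 = -16)
V = -7/3 (V = -1 + ((-16 + 12) - 4)/6 = -1 + (-4 - 4)/6 = -1 + (⅙)*(-8) = -1 - 4/3 = -7/3 ≈ -2.3333)
P = -49 (P = -7*(-2 + 23)/3 = -7/3*21 = -49)
√(P - 128) = √(-49 - 128) = √(-177) = I*√177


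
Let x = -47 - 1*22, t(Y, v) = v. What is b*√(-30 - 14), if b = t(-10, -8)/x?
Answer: 16*I*√11/69 ≈ 0.76907*I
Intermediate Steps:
x = -69 (x = -47 - 22 = -69)
b = 8/69 (b = -8/(-69) = -8*(-1/69) = 8/69 ≈ 0.11594)
b*√(-30 - 14) = 8*√(-30 - 14)/69 = 8*√(-44)/69 = 8*(2*I*√11)/69 = 16*I*√11/69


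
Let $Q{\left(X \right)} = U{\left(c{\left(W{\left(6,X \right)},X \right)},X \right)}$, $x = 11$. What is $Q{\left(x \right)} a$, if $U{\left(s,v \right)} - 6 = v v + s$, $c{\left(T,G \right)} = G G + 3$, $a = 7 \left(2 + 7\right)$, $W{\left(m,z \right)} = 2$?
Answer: $15813$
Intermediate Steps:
$a = 63$ ($a = 7 \cdot 9 = 63$)
$c{\left(T,G \right)} = 3 + G^{2}$ ($c{\left(T,G \right)} = G^{2} + 3 = 3 + G^{2}$)
$U{\left(s,v \right)} = 6 + s + v^{2}$ ($U{\left(s,v \right)} = 6 + \left(v v + s\right) = 6 + \left(v^{2} + s\right) = 6 + \left(s + v^{2}\right) = 6 + s + v^{2}$)
$Q{\left(X \right)} = 9 + 2 X^{2}$ ($Q{\left(X \right)} = 6 + \left(3 + X^{2}\right) + X^{2} = 9 + 2 X^{2}$)
$Q{\left(x \right)} a = \left(9 + 2 \cdot 11^{2}\right) 63 = \left(9 + 2 \cdot 121\right) 63 = \left(9 + 242\right) 63 = 251 \cdot 63 = 15813$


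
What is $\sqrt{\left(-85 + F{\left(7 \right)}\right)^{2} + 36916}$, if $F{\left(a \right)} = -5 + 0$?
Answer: $2 \sqrt{11254} \approx 212.17$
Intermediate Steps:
$F{\left(a \right)} = -5$
$\sqrt{\left(-85 + F{\left(7 \right)}\right)^{2} + 36916} = \sqrt{\left(-85 - 5\right)^{2} + 36916} = \sqrt{\left(-90\right)^{2} + 36916} = \sqrt{8100 + 36916} = \sqrt{45016} = 2 \sqrt{11254}$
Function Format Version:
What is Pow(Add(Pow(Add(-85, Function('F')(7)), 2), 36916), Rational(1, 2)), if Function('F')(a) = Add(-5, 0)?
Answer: Mul(2, Pow(11254, Rational(1, 2))) ≈ 212.17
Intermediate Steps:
Function('F')(a) = -5
Pow(Add(Pow(Add(-85, Function('F')(7)), 2), 36916), Rational(1, 2)) = Pow(Add(Pow(Add(-85, -5), 2), 36916), Rational(1, 2)) = Pow(Add(Pow(-90, 2), 36916), Rational(1, 2)) = Pow(Add(8100, 36916), Rational(1, 2)) = Pow(45016, Rational(1, 2)) = Mul(2, Pow(11254, Rational(1, 2)))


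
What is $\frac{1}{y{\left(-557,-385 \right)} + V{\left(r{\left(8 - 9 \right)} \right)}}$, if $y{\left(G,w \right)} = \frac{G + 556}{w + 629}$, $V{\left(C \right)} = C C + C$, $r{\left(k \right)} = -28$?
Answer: $\frac{244}{184463} \approx 0.0013228$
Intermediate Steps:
$V{\left(C \right)} = C + C^{2}$ ($V{\left(C \right)} = C^{2} + C = C + C^{2}$)
$y{\left(G,w \right)} = \frac{556 + G}{629 + w}$
$\frac{1}{y{\left(-557,-385 \right)} + V{\left(r{\left(8 - 9 \right)} \right)}} = \frac{1}{\frac{556 - 557}{629 - 385} - 28 \left(1 - 28\right)} = \frac{1}{\frac{1}{244} \left(-1\right) - -756} = \frac{1}{\frac{1}{244} \left(-1\right) + 756} = \frac{1}{- \frac{1}{244} + 756} = \frac{1}{\frac{184463}{244}} = \frac{244}{184463}$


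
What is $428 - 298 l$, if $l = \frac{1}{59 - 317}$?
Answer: $\frac{55361}{129} \approx 429.16$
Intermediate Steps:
$l = - \frac{1}{258}$ ($l = \frac{1}{-258} = - \frac{1}{258} \approx -0.003876$)
$428 - 298 l = 428 - - \frac{149}{129} = 428 + \frac{149}{129} = \frac{55361}{129}$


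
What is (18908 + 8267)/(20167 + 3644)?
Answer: 27175/23811 ≈ 1.1413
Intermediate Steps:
(18908 + 8267)/(20167 + 3644) = 27175/23811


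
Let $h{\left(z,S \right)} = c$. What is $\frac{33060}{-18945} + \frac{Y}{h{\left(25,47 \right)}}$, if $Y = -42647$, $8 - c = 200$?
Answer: $\frac{5937777}{26944} \approx 220.37$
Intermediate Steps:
$c = -192$ ($c = 8 - 200 = -192$)
$h{\left(z,S \right)} = -192$
$\frac{33060}{-18945} + \frac{Y}{h{\left(25,47 \right)}} = \frac{33060}{-18945} - \frac{42647}{-192} = 33060 \left(- \frac{1}{18945}\right) - - \frac{42647}{192} = - \frac{2204}{1263} + \frac{42647}{192} = \frac{5937777}{26944}$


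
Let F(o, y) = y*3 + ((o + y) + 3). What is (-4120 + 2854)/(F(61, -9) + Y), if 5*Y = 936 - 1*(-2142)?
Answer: -3165/1609 ≈ -1.9671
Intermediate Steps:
Y = 3078/5 (Y = (936 - 1*(-2142))/5 = (936 + 2142)/5 = (1/5)*3078 = 3078/5 ≈ 615.60)
F(o, y) = 3 + o + 4*y (F(o, y) = 3*y + (3 + o + y) = 3 + o + 4*y)
(-4120 + 2854)/(F(61, -9) + Y) = (-4120 + 2854)/((3 + 61 + 4*(-9)) + 3078/5) = -1266/((3 + 61 - 36) + 3078/5) = -1266/(28 + 3078/5) = -1266/3218/5 = -1266*5/3218 = -3165/1609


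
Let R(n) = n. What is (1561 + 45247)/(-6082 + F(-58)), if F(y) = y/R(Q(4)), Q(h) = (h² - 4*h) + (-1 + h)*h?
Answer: -280848/36521 ≈ -7.6900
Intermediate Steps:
Q(h) = h² - 4*h + h*(-1 + h) (Q(h) = (h² - 4*h) + h*(-1 + h) = h² - 4*h + h*(-1 + h))
F(y) = y/12 (F(y) = y/((4*(-5 + 2*4))) = y/((4*(-5 + 8))) = y/((4*3)) = y/12)
(1561 + 45247)/(-6082 + F(-58)) = (1561 + 45247)/(-6082 + (1/12)*(-58)) = 46808/(-6082 - 29/6) = 46808/(-36521/6) = 46808*(-6/36521) = -280848/36521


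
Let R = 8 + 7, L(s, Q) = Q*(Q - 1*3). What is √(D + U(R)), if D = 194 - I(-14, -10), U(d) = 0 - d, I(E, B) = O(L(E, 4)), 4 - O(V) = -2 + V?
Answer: √177 ≈ 13.304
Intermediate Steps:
L(s, Q) = Q*(-3 + Q) (L(s, Q) = Q*(Q - 3) = Q*(-3 + Q))
O(V) = 6 - V (O(V) = 4 - (-2 + V) = 4 + (2 - V) = 6 - V)
R = 15
I(E, B) = 2 (I(E, B) = 6 - 4*(-3 + 4) = 6 - 4 = 2)
U(d) = -d
D = 192 (D = 194 - 1*2 = 194 - 2 = 192)
√(D + U(R)) = √(192 - 1*15) = √(192 - 15) = √177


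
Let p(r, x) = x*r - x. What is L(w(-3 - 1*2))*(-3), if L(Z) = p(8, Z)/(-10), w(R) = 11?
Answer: 231/10 ≈ 23.100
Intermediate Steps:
p(r, x) = -x + r*x (p(r, x) = r*x - x = -x + r*x)
L(Z) = -7*Z/10 (L(Z) = (Z*(-1 + 8))/(-10) = (Z*7)*(-⅒) = (7*Z)*(-⅒) = -7*Z/10)
L(w(-3 - 1*2))*(-3) = -7/10*11*(-3) = -77/10*(-3) = 231/10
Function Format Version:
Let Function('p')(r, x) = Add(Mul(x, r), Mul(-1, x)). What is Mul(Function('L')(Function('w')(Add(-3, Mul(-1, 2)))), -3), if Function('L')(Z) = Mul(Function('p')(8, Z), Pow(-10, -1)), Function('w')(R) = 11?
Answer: Rational(231, 10) ≈ 23.100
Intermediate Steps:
Function('p')(r, x) = Add(Mul(-1, x), Mul(r, x)) (Function('p')(r, x) = Add(Mul(r, x), Mul(-1, x)) = Add(Mul(-1, x), Mul(r, x)))
Function('L')(Z) = Mul(Rational(-7, 10), Z) (Function('L')(Z) = Mul(Mul(Z, Add(-1, 8)), Pow(-10, -1)) = Mul(Mul(Z, 7), Rational(-1, 10)) = Mul(Mul(7, Z), Rational(-1, 10)) = Mul(Rational(-7, 10), Z))
Mul(Function('L')(Function('w')(Add(-3, Mul(-1, 2)))), -3) = Mul(Mul(Rational(-7, 10), 11), -3) = Mul(Rational(-77, 10), -3) = Rational(231, 10)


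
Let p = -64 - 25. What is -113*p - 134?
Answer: 9923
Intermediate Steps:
p = -89
-113*p - 134 = -113*(-89) - 134 = 10057 - 134 = 9923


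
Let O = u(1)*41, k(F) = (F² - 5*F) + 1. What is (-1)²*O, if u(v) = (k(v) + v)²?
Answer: 164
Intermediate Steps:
k(F) = 1 + F² - 5*F
u(v) = (1 + v² - 4*v)² (u(v) = ((1 + v² - 5*v) + v)² = (1 + v² - 4*v)²)
O = 164 (O = (1 + 1² - 4*1)²*41 = (1 + 1 - 4)²*41 = (-2)²*41 = 4*41 = 164)
(-1)²*O = (-1)²*164 = 1*164 = 164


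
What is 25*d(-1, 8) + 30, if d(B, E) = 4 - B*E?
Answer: 330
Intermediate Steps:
d(B, E) = 4 - B*E
25*d(-1, 8) + 30 = 25*(4 - 1*(-1)*8) + 30 = 25*(4 + 8) + 30 = 25*12 + 30 = 300 + 30 = 330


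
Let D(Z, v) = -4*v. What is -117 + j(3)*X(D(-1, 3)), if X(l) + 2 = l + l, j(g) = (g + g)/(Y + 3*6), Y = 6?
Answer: -247/2 ≈ -123.50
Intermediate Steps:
j(g) = g/12 (j(g) = (g + g)/(6 + 3*6) = (2*g)/(6 + 18) = (2*g)/24 = (2*g)*(1/24) = g/12)
X(l) = -2 + 2*l (X(l) = -2 + (l + l) = -2 + 2*l)
-117 + j(3)*X(D(-1, 3)) = -117 + ((1/12)*3)*(-2 + 2*(-4*3)) = -117 + (-2 + 2*(-12))/4 = -117 + (-2 - 24)/4 = -117 + (¼)*(-26) = -117 - 13/2 = -247/2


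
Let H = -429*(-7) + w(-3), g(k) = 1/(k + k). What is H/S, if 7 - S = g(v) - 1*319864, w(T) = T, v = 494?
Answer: 2964000/316032547 ≈ 0.0093788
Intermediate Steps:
g(k) = 1/(2*k)
H = 3000 (H = -429*(-7) - 3 = 3003 - 3 = 3000)
S = 316032547/988 (S = 7 - ((½)/494 - 1*319864) = 7 - ((½)*(1/494) - 319864) = 7 - (1/988 - 319864) = 7 - 1*(-316025631/988) = 7 + 316025631/988 = 316032547/988 ≈ 3.1987e+5)
H/S = 3000/(316032547/988) = 3000*(988/316032547) = 2964000/316032547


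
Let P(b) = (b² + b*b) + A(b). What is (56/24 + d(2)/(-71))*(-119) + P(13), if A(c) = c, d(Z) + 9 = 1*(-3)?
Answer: 11336/213 ≈ 53.221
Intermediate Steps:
d(Z) = -12 (d(Z) = -9 + 1*(-3) = -9 - 3 = -12)
P(b) = b + 2*b² (P(b) = (b² + b*b) + b = (b² + b²) + b = 2*b² + b = b + 2*b²)
(56/24 + d(2)/(-71))*(-119) + P(13) = (56/24 - 12/(-71))*(-119) + 13*(1 + 2*13) = (56*(1/24) - 12*(-1/71))*(-119) + 13*(1 + 26) = (7/3 + 12/71)*(-119) + 13*27 = (533/213)*(-119) + 351 = -63427/213 + 351 = 11336/213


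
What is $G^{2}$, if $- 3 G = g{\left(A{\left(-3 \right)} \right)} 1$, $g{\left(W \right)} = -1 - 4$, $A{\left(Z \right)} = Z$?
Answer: $\frac{25}{9} \approx 2.7778$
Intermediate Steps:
$g{\left(W \right)} = -5$ ($g{\left(W \right)} = -1 - 4 = -5$)
$G = \frac{5}{3}$ ($G = - \frac{\left(-5\right) 1}{3} = \left(- \frac{1}{3}\right) \left(-5\right) = \frac{5}{3} \approx 1.6667$)
$G^{2} = \left(\frac{5}{3}\right)^{2} = \frac{25}{9}$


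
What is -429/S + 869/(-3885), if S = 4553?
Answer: -5623222/17688405 ≈ -0.31790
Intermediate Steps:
-429/S + 869/(-3885) = -429/4553 + 869/(-3885) = -429*1/4553 + 869*(-1/3885) = -429/4553 - 869/3885 = -5623222/17688405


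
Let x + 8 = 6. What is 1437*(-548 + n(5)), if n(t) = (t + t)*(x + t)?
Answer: -744366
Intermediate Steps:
x = -2 (x = -8 + 6 = -2)
n(t) = 2*t*(-2 + t) (n(t) = (t + t)*(-2 + t) = (2*t)*(-2 + t) = 2*t*(-2 + t))
1437*(-548 + n(5)) = 1437*(-548 + 2*5*(-2 + 5)) = 1437*(-548 + 2*5*3) = 1437*(-548 + 30) = 1437*(-518) = -744366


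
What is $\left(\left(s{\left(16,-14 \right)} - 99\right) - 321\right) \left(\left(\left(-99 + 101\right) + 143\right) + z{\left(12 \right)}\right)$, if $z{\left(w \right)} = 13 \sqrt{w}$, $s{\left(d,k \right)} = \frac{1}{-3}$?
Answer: $- \frac{182845}{3} - \frac{32786 \sqrt{3}}{3} \approx -79877.0$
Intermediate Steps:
$s{\left(d,k \right)} = - \frac{1}{3}$
$\left(\left(s{\left(16,-14 \right)} - 99\right) - 321\right) \left(\left(\left(-99 + 101\right) + 143\right) + z{\left(12 \right)}\right) = \left(\left(- \frac{1}{3} - 99\right) - 321\right) \left(\left(\left(-99 + 101\right) + 143\right) + 13 \sqrt{12}\right) = \left(\left(- \frac{1}{3} - 99\right) - 321\right) \left(\left(2 + 143\right) + 13 \cdot 2 \sqrt{3}\right) = \left(- \frac{298}{3} - 321\right) \left(145 + 26 \sqrt{3}\right) = - \frac{1261 \left(145 + 26 \sqrt{3}\right)}{3} = - \frac{182845}{3} - \frac{32786 \sqrt{3}}{3}$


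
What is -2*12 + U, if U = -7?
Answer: -31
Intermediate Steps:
-2*12 + U = -2*12 - 7 = -24 - 7 = -31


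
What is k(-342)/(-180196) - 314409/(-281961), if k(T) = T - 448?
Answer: 9479665559/8468040726 ≈ 1.1195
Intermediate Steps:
k(T) = -448 + T
k(-342)/(-180196) - 314409/(-281961) = (-448 - 342)/(-180196) - 314409/(-281961) = -790*(-1/180196) - 314409*(-1/281961) = 395/90098 + 104803/93987 = 9479665559/8468040726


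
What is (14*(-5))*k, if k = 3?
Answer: -210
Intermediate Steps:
(14*(-5))*k = (14*(-5))*3 = -70*3 = -210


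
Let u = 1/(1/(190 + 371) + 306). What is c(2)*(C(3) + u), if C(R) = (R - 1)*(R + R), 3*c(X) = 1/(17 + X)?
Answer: 686855/3261673 ≈ 0.21058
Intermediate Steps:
c(X) = 1/(3*(17 + X))
u = 561/171667 (u = 1/(1/561 + 306) = 1/(171667/561) = 561/171667 ≈ 0.0032680)
C(R) = 2*R*(-1 + R) (C(R) = (-1 + R)*(2*R) = 2*R*(-1 + R))
c(2)*(C(3) + u) = (1/(3*(17 + 2)))*(2*3*(-1 + 3) + 561/171667) = ((⅓)/19)*(2*3*2 + 561/171667) = ((⅓)*(1/19))*(12 + 561/171667) = (1/57)*(2060565/171667) = 686855/3261673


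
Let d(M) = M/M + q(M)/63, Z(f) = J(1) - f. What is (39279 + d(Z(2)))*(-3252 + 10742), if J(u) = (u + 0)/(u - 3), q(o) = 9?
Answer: 294208270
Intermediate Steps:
J(u) = u/(-3 + u)
Z(f) = -1/2 - f (Z(f) = 1/(-3 + 1) - f = 1/(-2) - f = 1*(-1/2) - f = -1/2 - f)
d(M) = 8/7 (d(M) = M/M + 9/63 = 1 + 9*(1/63) = 1 + 1/7 = 8/7)
(39279 + d(Z(2)))*(-3252 + 10742) = (39279 + 8/7)*(-3252 + 10742) = (274961/7)*7490 = 294208270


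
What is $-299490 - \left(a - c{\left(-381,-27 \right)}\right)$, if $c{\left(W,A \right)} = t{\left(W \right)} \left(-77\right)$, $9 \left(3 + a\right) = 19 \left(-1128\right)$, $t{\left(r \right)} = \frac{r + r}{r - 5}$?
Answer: $- \frac{172112192}{579} \approx -2.9726 \cdot 10^{5}$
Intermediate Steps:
$t{\left(r \right)} = \frac{2 r}{-5 + r}$
$a = - \frac{7153}{3}$ ($a = -3 + \frac{19 \left(-1128\right)}{9} = -3 + \frac{1}{9} \left(-21432\right) = -3 - \frac{7144}{3} = - \frac{7153}{3} \approx -2384.3$)
$c{\left(W,A \right)} = - \frac{154 W}{-5 + W}$ ($c{\left(W,A \right)} = \frac{2 W}{-5 + W} \left(-77\right) = - \frac{154 W}{-5 + W}$)
$-299490 - \left(a - c{\left(-381,-27 \right)}\right) = -299490 - \left(- \frac{7153}{3} - \left(-154\right) \left(-381\right) \frac{1}{-5 - 381}\right) = -299490 - \left(- \frac{7153}{3} - \left(-154\right) \left(-381\right) \frac{1}{-386}\right) = -299490 - \left(- \frac{7153}{3} - \left(-154\right) \left(-381\right) \left(- \frac{1}{386}\right)\right) = -299490 - \left(- \frac{7153}{3} - - \frac{29337}{193}\right) = -299490 - \left(- \frac{7153}{3} + \frac{29337}{193}\right) = -299490 - - \frac{1292518}{579} = -299490 + \frac{1292518}{579} = - \frac{172112192}{579}$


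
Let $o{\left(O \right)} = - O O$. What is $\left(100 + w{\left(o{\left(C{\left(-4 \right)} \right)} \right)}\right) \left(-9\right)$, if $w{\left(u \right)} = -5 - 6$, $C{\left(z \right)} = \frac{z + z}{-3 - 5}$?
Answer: $-801$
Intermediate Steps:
$C{\left(z \right)} = - \frac{z}{4}$ ($C{\left(z \right)} = \frac{2 z}{-8} = 2 z \left(- \frac{1}{8}\right) = - \frac{z}{4}$)
$o{\left(O \right)} = - O^{2}$
$w{\left(u \right)} = -11$
$\left(100 + w{\left(o{\left(C{\left(-4 \right)} \right)} \right)}\right) \left(-9\right) = \left(100 - 11\right) \left(-9\right) = 89 \left(-9\right) = -801$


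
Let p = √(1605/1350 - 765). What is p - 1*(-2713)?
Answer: 2713 + I*√687430/30 ≈ 2713.0 + 27.637*I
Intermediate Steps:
p = I*√687430/30 (p = √(1605*(1/1350) - 765) = √(107/90 - 765) = √(-68743/90) = I*√687430/30 ≈ 27.637*I)
p - 1*(-2713) = I*√687430/30 - 1*(-2713) = I*√687430/30 + 2713 = 2713 + I*√687430/30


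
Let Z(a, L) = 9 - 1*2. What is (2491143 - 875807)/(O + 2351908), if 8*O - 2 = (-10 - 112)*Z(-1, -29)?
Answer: 3230672/4703603 ≈ 0.68685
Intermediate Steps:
Z(a, L) = 7 (Z(a, L) = 9 - 2 = 7)
O = -213/2 (O = ¼ + ((-10 - 112)*7)/8 = ¼ + (-122*7)/8 = ¼ + (⅛)*(-854) = ¼ - 427/4 = -213/2 ≈ -106.50)
(2491143 - 875807)/(O + 2351908) = (2491143 - 875807)/(-213/2 + 2351908) = 1615336/(4703603/2) = 1615336*(2/4703603) = 3230672/4703603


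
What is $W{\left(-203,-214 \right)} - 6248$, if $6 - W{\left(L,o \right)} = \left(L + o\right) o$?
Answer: $-95480$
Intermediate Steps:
$W{\left(L,o \right)} = 6 - o \left(L + o\right)$ ($W{\left(L,o \right)} = 6 - \left(L + o\right) o = 6 - o \left(L + o\right)$)
$W{\left(-203,-214 \right)} - 6248 = \left(6 - \left(-214\right)^{2} - \left(-203\right) \left(-214\right)\right) - 6248 = \left(6 - 45796 - 43442\right) - 6248 = -89232 - 6248 = -95480$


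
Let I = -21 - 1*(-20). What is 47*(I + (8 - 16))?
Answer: -423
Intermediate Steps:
I = -1 (I = -21 + 20 = -1)
47*(I + (8 - 16)) = 47*(-1 + (8 - 16)) = 47*(-1 - 8) = 47*(-9) = -423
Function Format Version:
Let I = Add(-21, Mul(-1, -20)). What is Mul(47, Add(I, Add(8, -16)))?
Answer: -423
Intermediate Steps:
I = -1 (I = Add(-21, 20) = -1)
Mul(47, Add(I, Add(8, -16))) = Mul(47, Add(-1, Add(8, -16))) = Mul(47, Add(-1, -8)) = Mul(47, -9) = -423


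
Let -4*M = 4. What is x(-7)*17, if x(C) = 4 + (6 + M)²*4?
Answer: 1768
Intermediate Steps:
M = -1 (M = -¼*4 = -1)
x(C) = 104 (x(C) = 4 + (6 - 1)²*4 = 4 + 5²*4 = 4 + 25*4 = 4 + 100 = 104)
x(-7)*17 = 104*17 = 1768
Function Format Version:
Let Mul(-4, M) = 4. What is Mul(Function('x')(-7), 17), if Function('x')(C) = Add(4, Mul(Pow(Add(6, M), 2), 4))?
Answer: 1768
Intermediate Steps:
M = -1 (M = Mul(Rational(-1, 4), 4) = -1)
Function('x')(C) = 104 (Function('x')(C) = Add(4, Mul(Pow(Add(6, -1), 2), 4)) = Add(4, Mul(Pow(5, 2), 4)) = Add(4, Mul(25, 4)) = Add(4, 100) = 104)
Mul(Function('x')(-7), 17) = Mul(104, 17) = 1768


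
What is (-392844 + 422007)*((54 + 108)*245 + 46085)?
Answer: 2501456325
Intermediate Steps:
(-392844 + 422007)*((54 + 108)*245 + 46085) = 29163*(162*245 + 46085) = 29163*(39690 + 46085) = 29163*85775 = 2501456325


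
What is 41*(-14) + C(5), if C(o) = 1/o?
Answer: -2869/5 ≈ -573.80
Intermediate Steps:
C(o) = 1/o
41*(-14) + C(5) = 41*(-14) + 1/5 = -574 + ⅕ = -2869/5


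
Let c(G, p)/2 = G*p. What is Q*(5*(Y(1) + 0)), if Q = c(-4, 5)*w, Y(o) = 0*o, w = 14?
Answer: 0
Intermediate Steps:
c(G, p) = 2*G*p (c(G, p) = 2*(G*p) = 2*G*p)
Y(o) = 0
Q = -560 (Q = (2*(-4)*5)*14 = -40*14 = -560)
Q*(5*(Y(1) + 0)) = -2800*(0 + 0) = -2800*0 = -560*0 = 0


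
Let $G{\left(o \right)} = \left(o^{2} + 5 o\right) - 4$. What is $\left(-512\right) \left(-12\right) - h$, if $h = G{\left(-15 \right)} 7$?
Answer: $5122$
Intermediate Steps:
$G{\left(o \right)} = -4 + o^{2} + 5 o$
$h = 1022$ ($h = \left(-4 + \left(-15\right)^{2} + 5 \left(-15\right)\right) 7 = \left(-4 + 225 - 75\right) 7 = 146 \cdot 7 = 1022$)
$\left(-512\right) \left(-12\right) - h = \left(-512\right) \left(-12\right) - 1022 = 6144 - 1022 = 5122$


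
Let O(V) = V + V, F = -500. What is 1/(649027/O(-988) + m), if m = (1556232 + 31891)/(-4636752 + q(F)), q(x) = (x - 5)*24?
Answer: -287067846/94386924331 ≈ -0.0030414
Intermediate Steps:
O(V) = 2*V
q(x) = -120 + 24*x (q(x) = (-5 + x)*24 = -120 + 24*x)
m = -1588123/4648872 (m = (1556232 + 31891)/(-4636752 + (-120 + 24*(-500))) = 1588123/(-4636752 + (-120 - 12000)) = 1588123/(-4636752 - 12120) = 1588123/(-4648872) = 1588123*(-1/4648872) = -1588123/4648872 ≈ -0.34161)
1/(649027/O(-988) + m) = 1/(649027/((2*(-988))) - 1588123/4648872) = 1/(649027/(-1976) - 1588123/4648872) = 1/(649027*(-1/1976) - 1588123/4648872) = 1/(-649027/1976 - 1588123/4648872) = 1/(-94386924331/287067846) = -287067846/94386924331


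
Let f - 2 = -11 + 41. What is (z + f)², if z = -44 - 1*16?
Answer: 784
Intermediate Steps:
z = -60 (z = -44 - 16 = -60)
f = 32 (f = 2 + (-11 + 41) = 2 + 30 = 32)
(z + f)² = (-60 + 32)² = (-28)² = 784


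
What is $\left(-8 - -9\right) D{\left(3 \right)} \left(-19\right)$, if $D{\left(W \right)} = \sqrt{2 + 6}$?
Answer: $- 38 \sqrt{2} \approx -53.74$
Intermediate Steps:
$D{\left(W \right)} = 2 \sqrt{2}$ ($D{\left(W \right)} = \sqrt{8} = 2 \sqrt{2}$)
$\left(-8 - -9\right) D{\left(3 \right)} \left(-19\right) = \left(-8 - -9\right) 2 \sqrt{2} \left(-19\right) = \left(-8 + 9\right) 2 \sqrt{2} \left(-19\right) = 1 \cdot 2 \sqrt{2} \left(-19\right) = 2 \sqrt{2} \left(-19\right) = - 38 \sqrt{2}$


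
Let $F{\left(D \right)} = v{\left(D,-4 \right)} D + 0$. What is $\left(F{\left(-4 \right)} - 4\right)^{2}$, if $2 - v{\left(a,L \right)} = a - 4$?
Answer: $1936$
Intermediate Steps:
$v{\left(a,L \right)} = 6 - a$ ($v{\left(a,L \right)} = 2 - \left(a - 4\right) = 2 - \left(-4 + a\right) = 6 - a$)
$F{\left(D \right)} = D \left(6 - D\right)$ ($F{\left(D \right)} = \left(6 - D\right) D + 0 = D \left(6 - D\right) + 0 = D \left(6 - D\right)$)
$\left(F{\left(-4 \right)} - 4\right)^{2} = \left(- 4 \left(6 - -4\right) - 4\right)^{2} = \left(- 4 \left(6 + 4\right) - 4\right)^{2} = \left(\left(-4\right) 10 - 4\right)^{2} = \left(-40 - 4\right)^{2} = \left(-44\right)^{2} = 1936$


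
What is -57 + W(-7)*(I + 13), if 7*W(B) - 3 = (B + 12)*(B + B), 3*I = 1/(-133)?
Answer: -506663/2793 ≈ -181.40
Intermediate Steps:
I = -1/399 (I = (1/3)/(-133) = (1/3)*(-1/133) = -1/399 ≈ -0.0025063)
W(B) = 3/7 + 2*B*(12 + B)/7 (W(B) = 3/7 + ((B + 12)*(B + B))/7 = 3/7 + ((12 + B)*(2*B))/7 = 3/7 + (2*B*(12 + B))/7 = 3/7 + 2*B*(12 + B)/7)
-57 + W(-7)*(I + 13) = -57 + (3/7 + (2/7)*(-7)**2 + (24/7)*(-7))*(-1/399 + 13) = -57 + (3/7 + (2/7)*49 - 24)*(5186/399) = -57 + (3/7 + 14 - 24)*(5186/399) = -57 - 67/7*5186/399 = -57 - 347462/2793 = -506663/2793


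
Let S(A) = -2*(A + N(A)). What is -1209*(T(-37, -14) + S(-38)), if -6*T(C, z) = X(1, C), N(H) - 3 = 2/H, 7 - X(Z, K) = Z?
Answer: -1587417/19 ≈ -83548.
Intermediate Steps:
X(Z, K) = 7 - Z
N(H) = 3 + 2/H
T(C, z) = -1 (T(C, z) = -(7 - 1*1)/6 = -(7 - 1)/6 = -⅙*6 = -1)
S(A) = -6 - 4/A - 2*A (S(A) = -2*(A + (3 + 2/A)) = -2*(3 + A + 2/A) = -6 - 4/A - 2*A)
-1209*(T(-37, -14) + S(-38)) = -1209*(-1 + (-6 - 4/(-38) - 2*(-38))) = -1209*(-1 + (-6 - 4*(-1/38) + 76)) = -1209*(-1 + (-6 + 2/19 + 76)) = -1209*(-1 + 1332/19) = -1209*1313/19 = -1587417/19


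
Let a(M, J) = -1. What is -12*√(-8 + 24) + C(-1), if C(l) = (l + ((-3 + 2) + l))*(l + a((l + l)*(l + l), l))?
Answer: -42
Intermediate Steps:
C(l) = (-1 + l)*(-1 + 2*l) (C(l) = (l + ((-3 + 2) + l))*(l - 1) = (l + (-1 + l))*(-1 + l) = (-1 + 2*l)*(-1 + l) = (-1 + l)*(-1 + 2*l))
-12*√(-8 + 24) + C(-1) = -12*√(-8 + 24) + (1 - 3*(-1) + 2*(-1)²) = -12*√16 + (1 + 3 + 2*1) = -12*4 + (1 + 3 + 2) = -48 + 6 = -42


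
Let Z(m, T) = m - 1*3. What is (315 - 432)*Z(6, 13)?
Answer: -351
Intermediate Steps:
Z(m, T) = -3 + m (Z(m, T) = m - 3 = -3 + m)
(315 - 432)*Z(6, 13) = (315 - 432)*(-3 + 6) = -117*3 = -351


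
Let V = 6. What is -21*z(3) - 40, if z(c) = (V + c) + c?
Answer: -292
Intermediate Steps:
z(c) = 6 + 2*c (z(c) = (6 + c) + c = 6 + 2*c)
-21*z(3) - 40 = -21*(6 + 2*3) - 40 = -21*(6 + 6) - 40 = -21*12 - 40 = -252 - 40 = -292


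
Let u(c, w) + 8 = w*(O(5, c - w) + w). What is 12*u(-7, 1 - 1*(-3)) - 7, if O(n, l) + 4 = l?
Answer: -631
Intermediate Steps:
O(n, l) = -4 + l
u(c, w) = -8 + w*(-4 + c) (u(c, w) = -8 + w*((-4 + (c - w)) + w) = -8 + w*((-4 + c - w) + w) = -8 + w*(-4 + c))
12*u(-7, 1 - 1*(-3)) - 7 = 12*(-8 - 4*(1 - 1*(-3)) - 7*(1 - 1*(-3))) - 7 = 12*(-8 - 4*(1 + 3) - 7*(1 + 3)) - 7 = 12*(-8 - 4*4 - 7*4) - 7 = 12*(-8 - 16 - 28) - 7 = 12*(-52) - 7 = -624 - 7 = -631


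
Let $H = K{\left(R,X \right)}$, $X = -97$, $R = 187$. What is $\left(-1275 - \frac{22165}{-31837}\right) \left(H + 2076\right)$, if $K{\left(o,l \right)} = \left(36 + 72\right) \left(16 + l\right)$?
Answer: $\frac{671670240}{79} \approx 8.5022 \cdot 10^{6}$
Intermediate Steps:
$K{\left(o,l \right)} = 1728 + 108 l$ ($K{\left(o,l \right)} = 108 \left(16 + l\right) = 1728 + 108 l$)
$H = -8748$ ($H = 1728 + 108 \left(-97\right) = 1728 - 10476 = -8748$)
$\left(-1275 - \frac{22165}{-31837}\right) \left(H + 2076\right) = \left(-1275 - \frac{22165}{-31837}\right) \left(-8748 + 2076\right) = \left(-1275 - - \frac{55}{79}\right) \left(-6672\right) = \left(-1275 + \frac{55}{79}\right) \left(-6672\right) = \left(- \frac{100670}{79}\right) \left(-6672\right) = \frac{671670240}{79}$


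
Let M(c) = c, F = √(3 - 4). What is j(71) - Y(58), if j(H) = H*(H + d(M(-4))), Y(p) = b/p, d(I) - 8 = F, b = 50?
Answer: 162636/29 + 71*I ≈ 5608.1 + 71.0*I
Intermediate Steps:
F = I (F = √(-1) = I ≈ 1.0*I)
d(I) = 8 + I
Y(p) = 50/p
j(H) = H*(8 + I + H) (j(H) = H*(H + (8 + I)) = H*(8 + I + H))
j(71) - Y(58) = 71*(8 + I + 71) - 50/58 = 71*(79 + I) - 50/58 = (5609 + 71*I) - 1*25/29 = (5609 + 71*I) - 25/29 = 162636/29 + 71*I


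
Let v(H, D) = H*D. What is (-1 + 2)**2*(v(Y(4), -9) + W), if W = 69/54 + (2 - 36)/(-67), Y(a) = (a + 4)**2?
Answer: -692503/1206 ≈ -574.21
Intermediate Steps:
Y(a) = (4 + a)**2
W = 2153/1206 (W = 69*(1/54) - 34*(-1/67) = 23/18 + 34/67 = 2153/1206 ≈ 1.7852)
v(H, D) = D*H
(-1 + 2)**2*(v(Y(4), -9) + W) = (-1 + 2)**2*(-9*(4 + 4)**2 + 2153/1206) = 1**2*(-9*8**2 + 2153/1206) = 1*(-9*64 + 2153/1206) = 1*(-576 + 2153/1206) = 1*(-692503/1206) = -692503/1206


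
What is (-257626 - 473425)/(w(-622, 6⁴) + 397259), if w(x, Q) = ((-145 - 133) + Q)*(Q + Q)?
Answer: -731051/3035915 ≈ -0.24080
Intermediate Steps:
w(x, Q) = 2*Q*(-278 + Q) (w(x, Q) = (-278 + Q)*(2*Q) = 2*Q*(-278 + Q))
(-257626 - 473425)/(w(-622, 6⁴) + 397259) = (-257626 - 473425)/(2*6⁴*(-278 + 6⁴) + 397259) = -731051/(2*1296*(-278 + 1296) + 397259) = -731051/(2*1296*1018 + 397259) = -731051/(2638656 + 397259) = -731051/3035915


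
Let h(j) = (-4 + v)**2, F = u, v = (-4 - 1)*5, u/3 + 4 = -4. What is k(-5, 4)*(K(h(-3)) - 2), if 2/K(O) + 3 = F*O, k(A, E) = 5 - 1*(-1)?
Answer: -80752/6729 ≈ -12.001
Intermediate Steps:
u = -24 (u = -12 + 3*(-4) = -12 - 12 = -24)
v = -25 (v = -5*5 = -25)
F = -24
h(j) = 841 (h(j) = (-4 - 25)**2 = (-29)**2 = 841)
k(A, E) = 6 (k(A, E) = 5 + 1 = 6)
K(O) = 2/(-3 - 24*O)
k(-5, 4)*(K(h(-3)) - 2) = 6*(-2/(3 + 24*841) - 2) = 6*(-2/(3 + 20184) - 2) = 6*(-2/20187 - 2) = 6*(-40376/20187) = -80752/6729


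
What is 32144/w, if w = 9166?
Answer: 16072/4583 ≈ 3.5069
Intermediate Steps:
32144/w = 32144/9166 = 32144*(1/9166) = 16072/4583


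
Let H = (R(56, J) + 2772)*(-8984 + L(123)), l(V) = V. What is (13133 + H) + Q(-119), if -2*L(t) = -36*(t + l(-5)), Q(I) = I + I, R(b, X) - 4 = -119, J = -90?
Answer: -18214125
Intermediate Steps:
R(b, X) = -115 (R(b, X) = 4 - 119 = -115)
Q(I) = 2*I
L(t) = -90 + 18*t (L(t) = -(-18)*(t - 5) = -(-18)*(-5 + t) = -(180 - 36*t)/2 = -90 + 18*t)
H = -18227020 (H = (-115 + 2772)*(-8984 + (-90 + 18*123)) = 2657*(-8984 + (-90 + 2214)) = 2657*(-8984 + 2124) = 2657*(-6860) = -18227020)
(13133 + H) + Q(-119) = (13133 - 18227020) + 2*(-119) = -18213887 - 238 = -18214125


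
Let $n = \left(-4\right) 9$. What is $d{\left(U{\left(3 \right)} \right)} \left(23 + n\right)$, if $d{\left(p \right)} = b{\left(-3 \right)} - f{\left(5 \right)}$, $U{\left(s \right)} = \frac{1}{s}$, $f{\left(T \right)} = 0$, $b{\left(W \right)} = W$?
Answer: $39$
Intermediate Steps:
$d{\left(p \right)} = -3$ ($d{\left(p \right)} = -3 - 0 = -3 + 0 = -3$)
$n = -36$
$d{\left(U{\left(3 \right)} \right)} \left(23 + n\right) = - 3 \left(23 - 36\right) = \left(-3\right) \left(-13\right) = 39$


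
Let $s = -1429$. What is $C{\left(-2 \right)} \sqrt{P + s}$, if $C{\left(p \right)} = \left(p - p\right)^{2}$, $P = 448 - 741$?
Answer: $0$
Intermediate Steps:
$P = -293$ ($P = 448 - 741 = -293$)
$C{\left(p \right)} = 0$ ($C{\left(p \right)} = 0^{2} = 0$)
$C{\left(-2 \right)} \sqrt{P + s} = 0 \sqrt{-293 - 1429} = 0 \sqrt{-1722} = 0 i \sqrt{1722} = 0$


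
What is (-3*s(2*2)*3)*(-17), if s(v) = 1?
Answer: 153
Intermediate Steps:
(-3*s(2*2)*3)*(-17) = (-3*1*3)*(-17) = -3*3*(-17) = -9*(-17) = 153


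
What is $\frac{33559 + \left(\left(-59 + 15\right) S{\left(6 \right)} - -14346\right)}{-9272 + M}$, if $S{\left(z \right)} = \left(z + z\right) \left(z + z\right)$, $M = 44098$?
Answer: $\frac{3779}{3166} \approx 1.1936$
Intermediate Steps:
$S{\left(z \right)} = 4 z^{2}$ ($S{\left(z \right)} = 2 z 2 z = 4 z^{2}$)
$\frac{33559 + \left(\left(-59 + 15\right) S{\left(6 \right)} - -14346\right)}{-9272 + M} = \frac{33559 + \left(\left(-59 + 15\right) 4 \cdot 6^{2} - -14346\right)}{-9272 + 44098} = \frac{33559 + \left(- 44 \cdot 4 \cdot 36 + 14346\right)}{34826} = \left(33559 + \left(\left(-44\right) 144 + 14346\right)\right) \frac{1}{34826} = \left(33559 + \left(-6336 + 14346\right)\right) \frac{1}{34826} = \left(33559 + 8010\right) \frac{1}{34826} = 41569 \cdot \frac{1}{34826} = \frac{3779}{3166}$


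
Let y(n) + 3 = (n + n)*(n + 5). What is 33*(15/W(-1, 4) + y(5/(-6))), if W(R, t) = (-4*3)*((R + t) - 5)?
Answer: -7381/24 ≈ -307.54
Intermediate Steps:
y(n) = -3 + 2*n*(5 + n) (y(n) = -3 + (n + n)*(n + 5) = -3 + (2*n)*(5 + n) = -3 + 2*n*(5 + n))
W(R, t) = 60 - 12*R - 12*t (W(R, t) = -12*(-5 + R + t) = 60 - 12*R - 12*t)
33*(15/W(-1, 4) + y(5/(-6))) = 33*(15/(60 - 12*(-1) - 12*4) + (-3 + 2*(5/(-6))**2 + 10*(5/(-6)))) = 33*(15/(60 + 12 - 48) + (-3 + 2*(5*(-1/6))**2 + 10*(5*(-1/6)))) = 33*(15/24 + (-3 + 2*(-5/6)**2 + 10*(-5/6))) = 33*(15*(1/24) + (-3 + 2*(25/36) - 25/3)) = 33*(5/8 + (-3 + 25/18 - 25/3)) = 33*(5/8 - 179/18) = 33*(-671/72) = -7381/24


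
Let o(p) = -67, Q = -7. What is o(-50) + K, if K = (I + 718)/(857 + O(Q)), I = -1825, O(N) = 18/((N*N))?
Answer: -2868980/42011 ≈ -68.291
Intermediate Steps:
O(N) = 18/N² (O(N) = 18/(N²) = 18/N²)
K = -54243/42011 (K = (-1825 + 718)/(857 + 18/(-7)²) = -1107/(857 + 18*(1/49)) = -1107/(857 + 18/49) = -1107/42011/49 = -1107*49/42011 = -54243/42011 ≈ -1.2912)
o(-50) + K = -67 - 54243/42011 = -2868980/42011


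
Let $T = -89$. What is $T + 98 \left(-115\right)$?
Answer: $-11359$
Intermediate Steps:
$T + 98 \left(-115\right) = -89 + 98 \left(-115\right) = -89 - 11270 = -11359$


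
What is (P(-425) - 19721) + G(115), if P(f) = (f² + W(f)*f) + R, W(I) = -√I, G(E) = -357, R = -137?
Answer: 160410 + 2125*I*√17 ≈ 1.6041e+5 + 8761.6*I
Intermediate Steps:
P(f) = -137 + f² - f^(3/2) (P(f) = (f² + (-√f)*f) - 137 = (f² - f^(3/2)) - 137 = -137 + f² - f^(3/2))
(P(-425) - 19721) + G(115) = ((-137 + (-425)² - (-425)^(3/2)) - 19721) - 357 = ((-137 + 180625 - (-2125)*I*√17) - 19721) - 357 = ((-137 + 180625 + 2125*I*√17) - 19721) - 357 = ((180488 + 2125*I*√17) - 19721) - 357 = (160767 + 2125*I*√17) - 357 = 160410 + 2125*I*√17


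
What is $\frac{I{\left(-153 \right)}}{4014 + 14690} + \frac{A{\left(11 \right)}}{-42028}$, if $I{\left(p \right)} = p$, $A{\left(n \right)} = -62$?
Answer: $- \frac{26891}{4010672} \approx -0.0067049$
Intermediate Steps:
$\frac{I{\left(-153 \right)}}{4014 + 14690} + \frac{A{\left(11 \right)}}{-42028} = - \frac{153}{4014 + 14690} - \frac{62}{-42028} = - \frac{153}{18704} - - \frac{31}{21014} = \left(-153\right) \frac{1}{18704} + \frac{31}{21014} = - \frac{153}{18704} + \frac{31}{21014} = - \frac{26891}{4010672}$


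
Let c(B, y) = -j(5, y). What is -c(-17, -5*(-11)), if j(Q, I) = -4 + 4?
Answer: 0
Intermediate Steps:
j(Q, I) = 0
c(B, y) = 0 (c(B, y) = -1*0 = 0)
-c(-17, -5*(-11)) = -1*0 = 0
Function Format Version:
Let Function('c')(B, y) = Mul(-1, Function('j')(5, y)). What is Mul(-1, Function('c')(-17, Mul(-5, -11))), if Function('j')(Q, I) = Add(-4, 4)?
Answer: 0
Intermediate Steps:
Function('j')(Q, I) = 0
Function('c')(B, y) = 0 (Function('c')(B, y) = Mul(-1, 0) = 0)
Mul(-1, Function('c')(-17, Mul(-5, -11))) = Mul(-1, 0) = 0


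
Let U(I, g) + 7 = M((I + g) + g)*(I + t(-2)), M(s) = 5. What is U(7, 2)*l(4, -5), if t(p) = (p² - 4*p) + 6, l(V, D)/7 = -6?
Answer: -4956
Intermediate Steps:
l(V, D) = -42 (l(V, D) = 7*(-6) = -42)
t(p) = 6 + p² - 4*p
U(I, g) = 83 + 5*I (U(I, g) = -7 + 5*(I + (6 + (-2)² - 4*(-2))) = -7 + 5*(I + (6 + 4 + 8)) = -7 + 5*(I + 18) = -7 + 5*(18 + I) = -7 + (90 + 5*I) = 83 + 5*I)
U(7, 2)*l(4, -5) = (83 + 5*7)*(-42) = (83 + 35)*(-42) = 118*(-42) = -4956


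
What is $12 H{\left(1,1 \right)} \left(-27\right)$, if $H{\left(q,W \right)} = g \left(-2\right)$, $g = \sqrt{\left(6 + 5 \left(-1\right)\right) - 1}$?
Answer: $0$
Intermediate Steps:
$g = 0$ ($g = \sqrt{\left(6 - 5\right) - 1} = \sqrt{1 - 1} = \sqrt{0} = 0$)
$H{\left(q,W \right)} = 0$ ($H{\left(q,W \right)} = 0 \left(-2\right) = 0$)
$12 H{\left(1,1 \right)} \left(-27\right) = 12 \cdot 0 \left(-27\right) = 0 \left(-27\right) = 0$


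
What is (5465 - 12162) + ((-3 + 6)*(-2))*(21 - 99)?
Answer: -6229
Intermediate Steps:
(5465 - 12162) + ((-3 + 6)*(-2))*(21 - 99) = -6697 + (3*(-2))*(-78) = -6697 - 6*(-78) = -6697 + 468 = -6229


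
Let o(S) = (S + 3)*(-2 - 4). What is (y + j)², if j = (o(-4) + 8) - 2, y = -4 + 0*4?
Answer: 64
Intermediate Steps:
o(S) = -18 - 6*S (o(S) = (3 + S)*(-6) = -18 - 6*S)
y = -4 (y = -4 + 0 = -4)
j = 12 (j = ((-18 - 6*(-4)) + 8) - 2 = ((-18 + 24) + 8) - 2 = (6 + 8) - 2 = 14 - 2 = 12)
(y + j)² = (-4 + 12)² = 8² = 64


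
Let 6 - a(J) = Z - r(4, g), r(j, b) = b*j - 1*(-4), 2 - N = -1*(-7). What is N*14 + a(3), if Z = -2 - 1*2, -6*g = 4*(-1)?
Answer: -160/3 ≈ -53.333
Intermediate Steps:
N = -5 (N = 2 - (-1)*(-7) = 2 - 1*7 = 2 - 7 = -5)
g = ⅔ (g = -2*(-1)/3 = -⅙*(-4) = ⅔ ≈ 0.66667)
r(j, b) = 4 + b*j (r(j, b) = b*j + 4 = 4 + b*j)
Z = -4 (Z = -2 - 2 = -4)
a(J) = 50/3 (a(J) = 6 - (-4 - (4 + (⅔)*4)) = 6 - (-4 - (4 + 8/3)) = 6 - (-4 - 1*20/3) = 6 - (-4 - 20/3) = 6 - 1*(-32/3) = 6 + 32/3 = 50/3)
N*14 + a(3) = -5*14 + 50/3 = -70 + 50/3 = -160/3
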